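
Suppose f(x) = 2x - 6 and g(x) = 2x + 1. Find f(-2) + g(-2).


f(-2) = -10
g(-2) = -3
Sum = -13

-13


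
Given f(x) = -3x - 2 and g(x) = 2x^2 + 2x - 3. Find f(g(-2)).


-5


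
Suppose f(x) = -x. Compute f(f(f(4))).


-4


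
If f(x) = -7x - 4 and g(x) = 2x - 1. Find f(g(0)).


g(0) = -1
f(-1) = 3

3


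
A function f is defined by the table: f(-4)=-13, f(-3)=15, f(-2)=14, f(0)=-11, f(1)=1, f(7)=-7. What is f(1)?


1


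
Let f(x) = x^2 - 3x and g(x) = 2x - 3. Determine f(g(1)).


4


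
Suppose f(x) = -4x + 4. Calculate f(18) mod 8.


f(18) = -68
-68 mod 8 = 4

4


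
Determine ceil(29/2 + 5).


29/2 = 14.5
14.5 + 5 = 19.5
ceil(19.5) = 20

20


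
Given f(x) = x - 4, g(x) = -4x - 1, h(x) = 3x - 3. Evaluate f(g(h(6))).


h(6) = 15
g(15) = -61
f(-61) = -65

-65


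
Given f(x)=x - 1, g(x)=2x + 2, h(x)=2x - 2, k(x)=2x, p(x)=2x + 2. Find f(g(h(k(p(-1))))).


-3


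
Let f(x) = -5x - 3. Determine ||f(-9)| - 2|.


f(-9) = 42
|42| = 42
|42 - 2| = 40

40


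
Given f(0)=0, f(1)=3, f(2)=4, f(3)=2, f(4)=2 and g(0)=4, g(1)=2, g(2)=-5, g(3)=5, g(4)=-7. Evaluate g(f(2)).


-7


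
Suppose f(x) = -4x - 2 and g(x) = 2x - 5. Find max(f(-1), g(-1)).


f(-1) = 2
g(-1) = -7
max = 2

2


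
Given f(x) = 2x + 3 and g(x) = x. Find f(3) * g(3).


f(3) = 9
g(3) = 3
Product = 27

27


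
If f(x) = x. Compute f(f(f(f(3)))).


f(3) = 3
f(3) = 3
f(3) = 3
f(3) = 3

3


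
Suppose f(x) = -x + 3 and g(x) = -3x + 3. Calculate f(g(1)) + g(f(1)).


f(g(1)) = 3
g(f(1)) = -3
Sum = 0

0


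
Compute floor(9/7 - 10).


-9


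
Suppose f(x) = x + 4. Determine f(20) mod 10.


4


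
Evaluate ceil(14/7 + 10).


12


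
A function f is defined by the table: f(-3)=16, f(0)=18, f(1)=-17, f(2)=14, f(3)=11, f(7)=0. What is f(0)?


Reading from the table at x = 0

18


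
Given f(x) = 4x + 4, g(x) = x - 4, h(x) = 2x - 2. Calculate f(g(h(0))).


h(0) = -2
g(-2) = -6
f(-6) = -20

-20


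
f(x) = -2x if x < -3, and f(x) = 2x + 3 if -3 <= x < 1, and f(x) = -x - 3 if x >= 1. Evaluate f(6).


-9


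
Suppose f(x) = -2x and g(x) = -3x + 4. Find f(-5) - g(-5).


f(-5) = 10
g(-5) = 19
Difference = -9

-9


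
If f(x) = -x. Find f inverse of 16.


Solve -x = 16
x = (16) / (-1) = -16

-16


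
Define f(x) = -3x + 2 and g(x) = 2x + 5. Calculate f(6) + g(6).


1


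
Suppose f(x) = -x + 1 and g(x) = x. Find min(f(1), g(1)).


f(1) = 0
g(1) = 1
min = 0

0


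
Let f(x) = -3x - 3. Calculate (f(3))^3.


f(3) = -12
(-12)^3 = -1728

-1728


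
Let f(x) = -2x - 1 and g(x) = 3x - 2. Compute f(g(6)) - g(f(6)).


f(g(6)) = -33
g(f(6)) = -41
Difference = 8

8


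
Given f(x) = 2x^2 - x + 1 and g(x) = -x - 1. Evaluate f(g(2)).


g(2) = -3
f(-3) = 2*(-3)^2 - 1*(-3) + 1 = 22

22


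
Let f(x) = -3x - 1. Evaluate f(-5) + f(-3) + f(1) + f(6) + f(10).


f(-5) = 14
f(-3) = 8
f(1) = -4
f(6) = -19
f(10) = -31
Sum = -32

-32


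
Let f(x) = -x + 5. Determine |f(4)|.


1


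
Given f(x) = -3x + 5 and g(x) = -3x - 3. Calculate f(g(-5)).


-31


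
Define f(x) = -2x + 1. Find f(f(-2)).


f(-2) = 5
f(5) = -9

-9


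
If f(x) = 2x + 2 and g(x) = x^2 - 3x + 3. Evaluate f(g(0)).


g(0) = 3
f(3) = 8

8


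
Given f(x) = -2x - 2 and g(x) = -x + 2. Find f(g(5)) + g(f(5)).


f(g(5)) = 4
g(f(5)) = 14
Sum = 18

18


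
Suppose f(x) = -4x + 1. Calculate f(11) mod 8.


5


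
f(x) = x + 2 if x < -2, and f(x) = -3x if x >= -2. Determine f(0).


0 satisfies x >= -2
f(0) = 0

0


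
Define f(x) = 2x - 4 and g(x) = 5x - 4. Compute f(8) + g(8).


f(8) = 12
g(8) = 36
Sum = 48

48


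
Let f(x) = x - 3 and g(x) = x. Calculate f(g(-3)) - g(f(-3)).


f(g(-3)) = -6
g(f(-3)) = -6
Difference = 0

0


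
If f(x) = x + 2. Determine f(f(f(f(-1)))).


f(-1) = 1
f(1) = 3
f(3) = 5
f(5) = 7

7


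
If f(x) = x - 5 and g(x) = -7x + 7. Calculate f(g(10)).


g(10) = -63
f(-63) = -68

-68


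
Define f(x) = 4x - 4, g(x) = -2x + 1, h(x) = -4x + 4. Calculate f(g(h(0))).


h(0) = 4
g(4) = -7
f(-7) = -32

-32


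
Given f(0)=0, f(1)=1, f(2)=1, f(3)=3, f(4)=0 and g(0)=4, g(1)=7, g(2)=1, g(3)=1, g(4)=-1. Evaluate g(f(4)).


f(4) = 0
g(0) = 4

4


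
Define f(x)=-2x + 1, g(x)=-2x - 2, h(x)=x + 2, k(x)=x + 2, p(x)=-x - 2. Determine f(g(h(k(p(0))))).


13


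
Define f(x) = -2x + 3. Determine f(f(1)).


f(1) = 1
f(1) = 1

1


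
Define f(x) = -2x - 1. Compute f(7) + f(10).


f(7) = -15
f(10) = -21
Sum = -36

-36


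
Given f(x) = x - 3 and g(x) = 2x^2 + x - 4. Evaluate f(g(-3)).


g(-3) = 11
f(11) = 8

8


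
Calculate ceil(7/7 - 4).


7/7 = 1
1 - 4 = -3
ceil(-3) = -3

-3


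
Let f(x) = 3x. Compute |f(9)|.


f(9) = 27
|27| = 27

27


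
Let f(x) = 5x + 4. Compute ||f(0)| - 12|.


f(0) = 4
|4| = 4
|4 - 12| = 8

8


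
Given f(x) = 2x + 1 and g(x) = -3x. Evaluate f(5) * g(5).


-165


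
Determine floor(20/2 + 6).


20/2 = 10
10 + 6 = 16
floor(16) = 16

16


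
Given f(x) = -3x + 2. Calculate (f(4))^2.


f(4) = -10
(-10)^2 = 100

100


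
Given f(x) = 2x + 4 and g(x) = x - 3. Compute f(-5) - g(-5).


f(-5) = -6
g(-5) = -8
Difference = 2

2


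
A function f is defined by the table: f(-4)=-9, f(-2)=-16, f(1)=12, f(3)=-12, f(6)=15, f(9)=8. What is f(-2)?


Reading from the table at x = -2

-16


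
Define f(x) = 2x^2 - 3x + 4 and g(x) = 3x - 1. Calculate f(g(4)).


g(4) = 11
f(11) = 2*(11)^2 - 3*(11) + 4 = 213

213


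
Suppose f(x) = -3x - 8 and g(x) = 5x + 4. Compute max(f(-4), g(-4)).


f(-4) = 4
g(-4) = -16
max = 4

4


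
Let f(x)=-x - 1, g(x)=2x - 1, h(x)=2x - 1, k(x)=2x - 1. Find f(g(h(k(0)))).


k(0) = -1
h(-1) = -3
g(-3) = -7
f(-7) = 6

6


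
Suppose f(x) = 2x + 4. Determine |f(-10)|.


f(-10) = -16
|-16| = 16

16


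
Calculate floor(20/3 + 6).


20/3 = 6.6667
6.6667 + 6 = 12.6667
floor(12.6667) = 12

12


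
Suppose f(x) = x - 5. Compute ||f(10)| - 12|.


f(10) = 5
|5| = 5
|5 - 12| = 7

7


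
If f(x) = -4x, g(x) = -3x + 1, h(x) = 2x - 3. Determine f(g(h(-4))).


h(-4) = -11
g(-11) = 34
f(34) = -136

-136


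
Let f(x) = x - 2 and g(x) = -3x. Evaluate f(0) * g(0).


f(0) = -2
g(0) = 0
Product = 0

0


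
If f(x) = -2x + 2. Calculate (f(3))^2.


f(3) = -4
(-4)^2 = 16

16


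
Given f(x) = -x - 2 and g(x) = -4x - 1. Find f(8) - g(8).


f(8) = -10
g(8) = -33
Difference = 23

23


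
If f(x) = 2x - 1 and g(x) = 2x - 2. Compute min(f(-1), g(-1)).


f(-1) = -3
g(-1) = -4
min = -4

-4


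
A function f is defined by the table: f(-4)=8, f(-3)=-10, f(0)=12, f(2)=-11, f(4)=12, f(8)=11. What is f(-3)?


Reading from the table at x = -3

-10


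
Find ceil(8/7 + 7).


8/7 = 1.1429
1.1429 + 7 = 8.1429
ceil(8.1429) = 9

9


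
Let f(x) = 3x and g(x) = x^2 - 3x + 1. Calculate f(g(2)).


g(2) = -1
f(-1) = -3

-3


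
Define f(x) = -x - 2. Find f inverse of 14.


Solve -x - 2 = 14
x = (14 + 2) / (-1) = -16

-16


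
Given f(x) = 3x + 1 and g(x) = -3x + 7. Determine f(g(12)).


g(12) = -29
f(-29) = -86

-86


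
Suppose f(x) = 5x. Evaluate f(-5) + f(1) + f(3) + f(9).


40


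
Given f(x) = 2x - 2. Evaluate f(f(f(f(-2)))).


f(-2) = -6
f(-6) = -14
f(-14) = -30
f(-30) = -62

-62


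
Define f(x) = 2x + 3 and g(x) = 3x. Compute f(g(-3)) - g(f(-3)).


f(g(-3)) = -15
g(f(-3)) = -9
Difference = -6

-6


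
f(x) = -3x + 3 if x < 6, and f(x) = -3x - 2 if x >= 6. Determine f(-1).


6


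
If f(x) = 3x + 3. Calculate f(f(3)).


f(3) = 12
f(12) = 39

39


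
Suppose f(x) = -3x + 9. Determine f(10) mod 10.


f(10) = -21
-21 mod 10 = 9

9


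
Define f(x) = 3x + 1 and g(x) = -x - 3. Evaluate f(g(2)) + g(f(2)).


f(g(2)) = -14
g(f(2)) = -10
Sum = -24

-24


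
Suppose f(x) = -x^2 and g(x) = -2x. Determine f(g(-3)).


g(-3) = 6
f(6) = (-1)*(6)^2 = -36

-36


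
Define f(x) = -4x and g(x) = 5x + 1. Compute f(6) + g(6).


f(6) = -24
g(6) = 31
Sum = 7

7


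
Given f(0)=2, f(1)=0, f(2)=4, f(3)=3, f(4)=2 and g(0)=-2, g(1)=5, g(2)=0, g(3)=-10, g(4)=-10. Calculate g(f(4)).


f(4) = 2
g(2) = 0

0


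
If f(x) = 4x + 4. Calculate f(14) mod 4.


0


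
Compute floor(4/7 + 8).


4/7 = 0.5714
0.5714 + 8 = 8.5714
floor(8.5714) = 8

8


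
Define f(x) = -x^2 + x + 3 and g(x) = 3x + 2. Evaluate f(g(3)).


g(3) = 11
f(11) = (-1)*(11)^2 + 1*(11) + 3 = -107

-107


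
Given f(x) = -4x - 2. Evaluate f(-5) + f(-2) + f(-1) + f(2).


f(-5) = 18
f(-2) = 6
f(-1) = 2
f(2) = -10
Sum = 16

16


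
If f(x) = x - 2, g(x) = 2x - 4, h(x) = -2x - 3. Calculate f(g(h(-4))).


h(-4) = 5
g(5) = 6
f(6) = 4

4


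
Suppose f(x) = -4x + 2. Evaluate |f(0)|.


f(0) = 2
|2| = 2

2


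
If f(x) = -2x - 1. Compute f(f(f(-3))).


f(-3) = 5
f(5) = -11
f(-11) = 21

21


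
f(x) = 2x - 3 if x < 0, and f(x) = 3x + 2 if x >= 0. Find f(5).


17


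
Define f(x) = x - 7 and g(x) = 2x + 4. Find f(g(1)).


g(1) = 6
f(6) = -1

-1


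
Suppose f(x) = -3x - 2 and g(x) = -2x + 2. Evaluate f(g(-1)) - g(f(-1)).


f(g(-1)) = -14
g(f(-1)) = 0
Difference = -14

-14


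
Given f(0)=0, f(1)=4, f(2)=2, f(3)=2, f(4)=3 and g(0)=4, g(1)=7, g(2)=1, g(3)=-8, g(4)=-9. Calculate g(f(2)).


f(2) = 2
g(2) = 1

1


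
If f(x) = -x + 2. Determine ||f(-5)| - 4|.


f(-5) = 7
|7| = 7
|7 - 4| = 3

3


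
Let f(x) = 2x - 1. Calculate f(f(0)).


f(0) = -1
f(-1) = -3

-3


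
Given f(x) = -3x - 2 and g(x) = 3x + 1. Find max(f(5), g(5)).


f(5) = -17
g(5) = 16
max = 16

16


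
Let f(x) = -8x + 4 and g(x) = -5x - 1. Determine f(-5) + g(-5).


f(-5) = 44
g(-5) = 24
Sum = 68

68


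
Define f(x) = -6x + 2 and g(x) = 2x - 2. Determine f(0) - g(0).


f(0) = 2
g(0) = -2
Difference = 4

4


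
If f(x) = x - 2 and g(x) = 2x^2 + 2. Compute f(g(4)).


g(4) = 34
f(34) = 32

32


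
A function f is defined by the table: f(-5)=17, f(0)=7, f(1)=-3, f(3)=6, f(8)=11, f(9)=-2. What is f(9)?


Reading from the table at x = 9

-2


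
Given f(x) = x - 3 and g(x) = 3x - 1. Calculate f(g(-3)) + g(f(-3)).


-32


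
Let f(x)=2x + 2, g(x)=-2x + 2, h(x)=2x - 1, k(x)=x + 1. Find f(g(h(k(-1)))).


k(-1) = 0
h(0) = -1
g(-1) = 4
f(4) = 10

10


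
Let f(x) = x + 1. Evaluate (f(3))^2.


f(3) = 4
(4)^2 = 16

16


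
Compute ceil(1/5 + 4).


1/5 = 0.2
0.2 + 4 = 4.2
ceil(4.2) = 5

5


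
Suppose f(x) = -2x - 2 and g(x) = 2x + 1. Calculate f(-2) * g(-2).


-6


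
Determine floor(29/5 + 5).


29/5 = 5.8
5.8 + 5 = 10.8
floor(10.8) = 10

10


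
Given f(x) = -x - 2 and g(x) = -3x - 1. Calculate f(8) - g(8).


f(8) = -10
g(8) = -25
Difference = 15

15


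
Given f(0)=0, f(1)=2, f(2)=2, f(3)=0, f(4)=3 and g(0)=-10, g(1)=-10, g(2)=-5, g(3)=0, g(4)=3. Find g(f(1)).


f(1) = 2
g(2) = -5

-5


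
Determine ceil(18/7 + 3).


18/7 = 2.5714
2.5714 + 3 = 5.5714
ceil(5.5714) = 6

6


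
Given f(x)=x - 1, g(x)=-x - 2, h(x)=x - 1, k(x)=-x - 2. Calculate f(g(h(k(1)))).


1


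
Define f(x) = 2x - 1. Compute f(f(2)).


f(2) = 3
f(3) = 5

5


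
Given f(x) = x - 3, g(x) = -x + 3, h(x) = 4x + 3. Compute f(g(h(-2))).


h(-2) = -5
g(-5) = 8
f(8) = 5

5


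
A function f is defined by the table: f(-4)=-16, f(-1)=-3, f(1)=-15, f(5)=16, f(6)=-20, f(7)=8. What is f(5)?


Reading from the table at x = 5

16


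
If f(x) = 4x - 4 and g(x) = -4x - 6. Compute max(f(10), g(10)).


36


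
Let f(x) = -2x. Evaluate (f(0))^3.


f(0) = 0
(0)^3 = 0

0


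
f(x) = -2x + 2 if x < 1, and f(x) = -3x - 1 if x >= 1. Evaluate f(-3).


-3 satisfies x < 1
f(-3) = 8

8


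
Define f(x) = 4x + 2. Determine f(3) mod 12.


f(3) = 14
14 mod 12 = 2

2


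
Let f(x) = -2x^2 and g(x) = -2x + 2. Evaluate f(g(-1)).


-32


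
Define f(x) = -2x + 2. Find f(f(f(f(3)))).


38


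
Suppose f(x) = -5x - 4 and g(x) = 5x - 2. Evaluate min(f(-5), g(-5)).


-27


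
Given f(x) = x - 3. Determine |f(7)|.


f(7) = 4
|4| = 4

4


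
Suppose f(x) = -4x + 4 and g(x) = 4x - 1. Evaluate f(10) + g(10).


f(10) = -36
g(10) = 39
Sum = 3

3


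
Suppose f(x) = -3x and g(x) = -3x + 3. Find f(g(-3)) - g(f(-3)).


f(g(-3)) = -36
g(f(-3)) = -24
Difference = -12

-12


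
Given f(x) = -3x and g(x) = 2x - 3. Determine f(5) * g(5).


f(5) = -15
g(5) = 7
Product = -105

-105


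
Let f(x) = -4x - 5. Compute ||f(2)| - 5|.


f(2) = -13
|-13| = 13
|13 - 5| = 8

8


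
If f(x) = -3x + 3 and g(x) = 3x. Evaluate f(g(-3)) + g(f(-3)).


66


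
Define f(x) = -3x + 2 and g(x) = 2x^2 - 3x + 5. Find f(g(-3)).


g(-3) = 32
f(32) = -94

-94


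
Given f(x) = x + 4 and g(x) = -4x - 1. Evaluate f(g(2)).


g(2) = -9
f(-9) = -5

-5


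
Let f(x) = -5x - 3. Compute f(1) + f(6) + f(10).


f(1) = -8
f(6) = -33
f(10) = -53
Sum = -94

-94


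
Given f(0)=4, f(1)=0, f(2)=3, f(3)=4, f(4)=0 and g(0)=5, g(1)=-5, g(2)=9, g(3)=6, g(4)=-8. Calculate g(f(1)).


5


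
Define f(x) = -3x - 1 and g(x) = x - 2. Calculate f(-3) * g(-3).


f(-3) = 8
g(-3) = -5
Product = -40

-40


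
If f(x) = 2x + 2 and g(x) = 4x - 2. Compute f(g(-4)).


g(-4) = -18
f(-18) = -34

-34


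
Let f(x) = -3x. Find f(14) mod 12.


6


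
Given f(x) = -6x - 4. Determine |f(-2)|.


8


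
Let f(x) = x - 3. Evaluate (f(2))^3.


f(2) = -1
(-1)^3 = -1

-1


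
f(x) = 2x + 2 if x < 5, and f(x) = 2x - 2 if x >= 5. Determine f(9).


9 satisfies x >= 5
f(9) = 16

16


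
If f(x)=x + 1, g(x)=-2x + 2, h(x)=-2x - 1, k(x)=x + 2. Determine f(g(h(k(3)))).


25


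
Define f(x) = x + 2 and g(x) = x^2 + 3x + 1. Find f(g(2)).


g(2) = 11
f(11) = 13

13


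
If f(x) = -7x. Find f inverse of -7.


Solve -7x = -7
x = (-7) / (-7) = 1

1


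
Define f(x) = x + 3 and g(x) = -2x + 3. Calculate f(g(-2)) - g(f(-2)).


f(g(-2)) = 10
g(f(-2)) = 1
Difference = 9

9


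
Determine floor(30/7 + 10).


30/7 = 4.2857
4.2857 + 10 = 14.2857
floor(14.2857) = 14

14


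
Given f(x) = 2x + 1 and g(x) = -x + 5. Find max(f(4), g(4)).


9


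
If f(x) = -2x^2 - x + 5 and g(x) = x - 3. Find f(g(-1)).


-23


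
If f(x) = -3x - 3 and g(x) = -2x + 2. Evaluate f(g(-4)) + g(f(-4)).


f(g(-4)) = -33
g(f(-4)) = -16
Sum = -49

-49


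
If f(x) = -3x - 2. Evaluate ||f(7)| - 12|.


f(7) = -23
|-23| = 23
|23 - 12| = 11

11


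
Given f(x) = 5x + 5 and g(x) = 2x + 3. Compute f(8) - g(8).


f(8) = 45
g(8) = 19
Difference = 26

26


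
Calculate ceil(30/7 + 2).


30/7 = 4.2857
4.2857 + 2 = 6.2857
ceil(6.2857) = 7

7


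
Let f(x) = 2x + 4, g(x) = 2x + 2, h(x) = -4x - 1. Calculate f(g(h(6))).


h(6) = -25
g(-25) = -48
f(-48) = -92

-92


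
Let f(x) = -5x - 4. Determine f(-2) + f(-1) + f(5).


f(-2) = 6
f(-1) = 1
f(5) = -29
Sum = -22

-22


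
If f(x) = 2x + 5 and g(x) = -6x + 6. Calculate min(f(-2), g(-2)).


f(-2) = 1
g(-2) = 18
min = 1

1


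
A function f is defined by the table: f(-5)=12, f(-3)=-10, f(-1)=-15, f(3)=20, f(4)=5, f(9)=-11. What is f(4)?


5


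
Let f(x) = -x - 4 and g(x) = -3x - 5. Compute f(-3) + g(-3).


f(-3) = -1
g(-3) = 4
Sum = 3

3


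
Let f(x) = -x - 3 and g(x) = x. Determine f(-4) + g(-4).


f(-4) = 1
g(-4) = -4
Sum = -3

-3


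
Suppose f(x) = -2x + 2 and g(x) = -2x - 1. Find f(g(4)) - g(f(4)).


f(g(4)) = 20
g(f(4)) = 11
Difference = 9

9


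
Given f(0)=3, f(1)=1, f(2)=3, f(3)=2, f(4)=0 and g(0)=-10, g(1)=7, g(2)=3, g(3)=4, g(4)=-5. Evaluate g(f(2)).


f(2) = 3
g(3) = 4

4


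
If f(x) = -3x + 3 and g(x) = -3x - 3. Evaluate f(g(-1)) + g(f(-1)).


f(g(-1)) = 3
g(f(-1)) = -21
Sum = -18

-18


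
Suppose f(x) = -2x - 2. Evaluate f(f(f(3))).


f(3) = -8
f(-8) = 14
f(14) = -30

-30


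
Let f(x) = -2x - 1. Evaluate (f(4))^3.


f(4) = -9
(-9)^3 = -729

-729


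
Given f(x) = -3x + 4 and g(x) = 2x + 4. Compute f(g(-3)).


g(-3) = -2
f(-2) = 10

10


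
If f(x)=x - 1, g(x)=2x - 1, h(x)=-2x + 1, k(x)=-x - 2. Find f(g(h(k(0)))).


k(0) = -2
h(-2) = 5
g(5) = 9
f(9) = 8

8


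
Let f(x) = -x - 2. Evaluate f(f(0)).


f(0) = -2
f(-2) = 0

0


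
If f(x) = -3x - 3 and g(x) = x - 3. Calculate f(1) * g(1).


f(1) = -6
g(1) = -2
Product = 12

12


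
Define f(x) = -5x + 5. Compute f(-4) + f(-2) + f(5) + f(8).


f(-4) = 25
f(-2) = 15
f(5) = -20
f(8) = -35
Sum = -15

-15


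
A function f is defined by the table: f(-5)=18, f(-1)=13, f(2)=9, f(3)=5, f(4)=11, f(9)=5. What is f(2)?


9


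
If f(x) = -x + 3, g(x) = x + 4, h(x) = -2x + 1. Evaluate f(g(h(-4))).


h(-4) = 9
g(9) = 13
f(13) = -10

-10


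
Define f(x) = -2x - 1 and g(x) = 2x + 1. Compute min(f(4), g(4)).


f(4) = -9
g(4) = 9
min = -9

-9


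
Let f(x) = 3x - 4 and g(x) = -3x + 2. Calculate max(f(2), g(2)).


f(2) = 2
g(2) = -4
max = 2

2


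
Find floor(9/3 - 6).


9/3 = 3
3 - 6 = -3
floor(-3) = -3

-3


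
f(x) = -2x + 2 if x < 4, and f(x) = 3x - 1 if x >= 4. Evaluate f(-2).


-2 satisfies x < 4
f(-2) = 6

6


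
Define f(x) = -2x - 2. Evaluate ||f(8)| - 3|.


15


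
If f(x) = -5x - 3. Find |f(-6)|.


f(-6) = 27
|27| = 27

27


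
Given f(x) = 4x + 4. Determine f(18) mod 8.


4


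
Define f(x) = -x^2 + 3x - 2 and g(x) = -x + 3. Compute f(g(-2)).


-12


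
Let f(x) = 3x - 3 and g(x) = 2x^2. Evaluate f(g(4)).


g(4) = 32
f(32) = 93

93


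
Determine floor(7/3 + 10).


7/3 = 2.3333
2.3333 + 10 = 12.3333
floor(12.3333) = 12

12


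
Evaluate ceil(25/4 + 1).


25/4 = 6.25
6.25 + 1 = 7.25
ceil(7.25) = 8

8


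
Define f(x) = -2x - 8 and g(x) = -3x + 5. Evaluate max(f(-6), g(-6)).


23


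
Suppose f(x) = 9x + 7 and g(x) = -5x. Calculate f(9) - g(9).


f(9) = 88
g(9) = -45
Difference = 133

133


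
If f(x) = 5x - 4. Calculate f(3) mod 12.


f(3) = 11
11 mod 12 = 11

11


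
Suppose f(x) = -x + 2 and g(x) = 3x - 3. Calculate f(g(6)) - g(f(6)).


f(g(6)) = -13
g(f(6)) = -15
Difference = 2

2


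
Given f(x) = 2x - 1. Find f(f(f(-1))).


f(-1) = -3
f(-3) = -7
f(-7) = -15

-15


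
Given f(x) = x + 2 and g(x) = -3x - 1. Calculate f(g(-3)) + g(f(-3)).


12


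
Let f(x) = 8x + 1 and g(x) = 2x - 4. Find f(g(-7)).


g(-7) = -18
f(-18) = -143

-143


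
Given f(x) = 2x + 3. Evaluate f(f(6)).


f(6) = 15
f(15) = 33

33


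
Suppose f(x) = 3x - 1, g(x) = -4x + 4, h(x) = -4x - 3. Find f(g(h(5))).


287


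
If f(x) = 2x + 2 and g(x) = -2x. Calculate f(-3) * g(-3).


f(-3) = -4
g(-3) = 6
Product = -24

-24


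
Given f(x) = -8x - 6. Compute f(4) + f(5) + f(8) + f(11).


f(4) = -38
f(5) = -46
f(8) = -70
f(11) = -94
Sum = -248

-248


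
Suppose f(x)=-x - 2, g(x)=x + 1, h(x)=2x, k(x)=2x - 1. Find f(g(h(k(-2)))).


7


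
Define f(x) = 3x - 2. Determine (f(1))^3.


f(1) = 1
(1)^3 = 1

1


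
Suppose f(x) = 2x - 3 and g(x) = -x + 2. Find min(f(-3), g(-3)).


f(-3) = -9
g(-3) = 5
min = -9

-9


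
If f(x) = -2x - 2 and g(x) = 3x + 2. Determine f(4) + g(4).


f(4) = -10
g(4) = 14
Sum = 4

4


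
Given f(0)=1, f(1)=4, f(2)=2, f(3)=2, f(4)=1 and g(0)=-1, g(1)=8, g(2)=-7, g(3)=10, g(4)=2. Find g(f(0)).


f(0) = 1
g(1) = 8

8


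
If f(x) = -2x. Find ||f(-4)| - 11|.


f(-4) = 8
|8| = 8
|8 - 11| = 3

3


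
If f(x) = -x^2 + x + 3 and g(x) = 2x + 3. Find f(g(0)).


g(0) = 3
f(3) = (-1)*(3)^2 + 1*(3) + 3 = -3

-3


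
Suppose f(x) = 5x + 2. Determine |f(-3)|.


f(-3) = -13
|-13| = 13

13


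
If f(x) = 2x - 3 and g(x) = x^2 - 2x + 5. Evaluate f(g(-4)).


g(-4) = 29
f(29) = 55

55


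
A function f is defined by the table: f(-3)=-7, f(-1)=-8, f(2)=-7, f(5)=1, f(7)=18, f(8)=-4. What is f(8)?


Reading from the table at x = 8

-4


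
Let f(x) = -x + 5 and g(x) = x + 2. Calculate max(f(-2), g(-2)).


7


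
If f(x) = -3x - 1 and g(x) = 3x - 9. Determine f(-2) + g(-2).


f(-2) = 5
g(-2) = -15
Sum = -10

-10


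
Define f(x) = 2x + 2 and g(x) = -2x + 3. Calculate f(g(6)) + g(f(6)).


f(g(6)) = -16
g(f(6)) = -25
Sum = -41

-41


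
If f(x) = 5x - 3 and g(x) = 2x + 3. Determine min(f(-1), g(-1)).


f(-1) = -8
g(-1) = 1
min = -8

-8


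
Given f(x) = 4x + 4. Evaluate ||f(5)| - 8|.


f(5) = 24
|24| = 24
|24 - 8| = 16

16


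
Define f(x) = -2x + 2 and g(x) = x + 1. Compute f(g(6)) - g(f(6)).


f(g(6)) = -12
g(f(6)) = -9
Difference = -3

-3


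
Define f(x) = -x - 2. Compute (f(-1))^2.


f(-1) = -1
(-1)^2 = 1

1


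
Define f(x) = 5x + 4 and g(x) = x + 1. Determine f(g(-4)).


g(-4) = -3
f(-3) = -11

-11


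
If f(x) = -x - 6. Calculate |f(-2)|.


f(-2) = -4
|-4| = 4

4


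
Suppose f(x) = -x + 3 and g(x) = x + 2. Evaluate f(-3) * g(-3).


f(-3) = 6
g(-3) = -1
Product = -6

-6


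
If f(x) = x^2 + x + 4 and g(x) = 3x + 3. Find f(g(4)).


g(4) = 15
f(15) = 1*(15)^2 + 1*(15) + 4 = 244

244


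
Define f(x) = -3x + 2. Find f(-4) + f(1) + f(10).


f(-4) = 14
f(1) = -1
f(10) = -28
Sum = -15

-15


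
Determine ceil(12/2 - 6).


12/2 = 6
6 - 6 = 0
ceil(0) = 0

0


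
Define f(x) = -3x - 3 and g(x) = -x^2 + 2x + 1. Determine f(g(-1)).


g(-1) = -2
f(-2) = 3

3


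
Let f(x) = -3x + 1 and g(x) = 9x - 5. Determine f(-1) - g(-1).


f(-1) = 4
g(-1) = -14
Difference = 18

18


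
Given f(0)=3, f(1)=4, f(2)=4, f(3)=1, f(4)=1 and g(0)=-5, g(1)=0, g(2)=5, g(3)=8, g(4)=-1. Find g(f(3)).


f(3) = 1
g(1) = 0

0


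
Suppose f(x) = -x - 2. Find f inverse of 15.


-17


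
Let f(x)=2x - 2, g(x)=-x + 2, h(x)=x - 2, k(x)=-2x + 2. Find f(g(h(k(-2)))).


k(-2) = 6
h(6) = 4
g(4) = -2
f(-2) = -6

-6


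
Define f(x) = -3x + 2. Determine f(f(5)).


f(5) = -13
f(-13) = 41

41


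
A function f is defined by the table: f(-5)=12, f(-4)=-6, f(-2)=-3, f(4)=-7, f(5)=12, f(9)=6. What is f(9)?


Reading from the table at x = 9

6


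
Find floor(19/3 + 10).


19/3 = 6.3333
6.3333 + 10 = 16.3333
floor(16.3333) = 16

16


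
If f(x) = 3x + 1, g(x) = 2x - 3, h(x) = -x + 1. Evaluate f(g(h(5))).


h(5) = -4
g(-4) = -11
f(-11) = -32

-32


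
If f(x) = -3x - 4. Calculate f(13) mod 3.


f(13) = -43
-43 mod 3 = 2

2


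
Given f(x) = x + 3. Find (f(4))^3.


f(4) = 7
(7)^3 = 343

343


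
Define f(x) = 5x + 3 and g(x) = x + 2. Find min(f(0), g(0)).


f(0) = 3
g(0) = 2
min = 2

2


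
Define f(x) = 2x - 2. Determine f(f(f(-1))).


f(-1) = -4
f(-4) = -10
f(-10) = -22

-22


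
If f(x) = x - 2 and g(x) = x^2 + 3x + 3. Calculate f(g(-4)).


g(-4) = 7
f(7) = 5

5


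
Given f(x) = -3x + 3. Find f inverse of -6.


3


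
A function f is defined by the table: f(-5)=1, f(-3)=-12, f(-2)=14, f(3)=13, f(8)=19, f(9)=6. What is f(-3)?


-12


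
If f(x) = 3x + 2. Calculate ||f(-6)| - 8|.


8


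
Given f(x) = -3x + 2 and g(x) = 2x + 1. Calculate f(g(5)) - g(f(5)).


f(g(5)) = -31
g(f(5)) = -25
Difference = -6

-6


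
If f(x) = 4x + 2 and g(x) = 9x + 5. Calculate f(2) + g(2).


f(2) = 10
g(2) = 23
Sum = 33

33


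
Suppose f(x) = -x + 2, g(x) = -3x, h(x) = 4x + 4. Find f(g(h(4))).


62


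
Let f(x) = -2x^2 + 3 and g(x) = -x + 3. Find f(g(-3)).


g(-3) = 6
f(6) = (-2)*(6)^2 + 3 = -69

-69


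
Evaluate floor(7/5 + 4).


7/5 = 1.4
1.4 + 4 = 5.4
floor(5.4) = 5

5


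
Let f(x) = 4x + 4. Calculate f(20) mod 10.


f(20) = 84
84 mod 10 = 4

4


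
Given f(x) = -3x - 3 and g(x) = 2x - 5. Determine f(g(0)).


g(0) = -5
f(-5) = 12

12


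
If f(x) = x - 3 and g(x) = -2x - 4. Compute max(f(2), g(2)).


f(2) = -1
g(2) = -8
max = -1

-1


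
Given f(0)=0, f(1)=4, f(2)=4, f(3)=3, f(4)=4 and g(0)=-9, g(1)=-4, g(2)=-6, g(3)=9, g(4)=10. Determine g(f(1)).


f(1) = 4
g(4) = 10

10


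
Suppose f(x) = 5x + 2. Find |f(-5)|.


f(-5) = -23
|-23| = 23

23


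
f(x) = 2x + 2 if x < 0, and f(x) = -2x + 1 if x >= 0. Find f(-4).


-4 satisfies x < 0
f(-4) = -6

-6


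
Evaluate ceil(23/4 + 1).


23/4 = 5.75
5.75 + 1 = 6.75
ceil(6.75) = 7

7


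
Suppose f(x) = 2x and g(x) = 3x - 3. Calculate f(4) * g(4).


72


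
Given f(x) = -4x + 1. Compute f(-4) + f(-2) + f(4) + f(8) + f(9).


f(-4) = 17
f(-2) = 9
f(4) = -15
f(8) = -31
f(9) = -35
Sum = -55

-55


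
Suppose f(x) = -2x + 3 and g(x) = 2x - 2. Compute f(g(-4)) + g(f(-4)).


f(g(-4)) = 23
g(f(-4)) = 20
Sum = 43

43


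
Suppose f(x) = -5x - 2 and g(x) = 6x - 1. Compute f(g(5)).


g(5) = 29
f(29) = -147

-147


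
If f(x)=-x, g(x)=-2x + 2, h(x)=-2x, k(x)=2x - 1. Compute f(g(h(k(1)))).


k(1) = 1
h(1) = -2
g(-2) = 6
f(6) = -6

-6


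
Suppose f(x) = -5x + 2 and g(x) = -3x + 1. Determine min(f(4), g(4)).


-18


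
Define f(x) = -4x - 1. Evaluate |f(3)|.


13


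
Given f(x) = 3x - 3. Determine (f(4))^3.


f(4) = 9
(9)^3 = 729

729


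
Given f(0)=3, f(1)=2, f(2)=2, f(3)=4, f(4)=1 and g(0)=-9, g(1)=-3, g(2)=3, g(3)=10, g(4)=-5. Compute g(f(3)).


f(3) = 4
g(4) = -5

-5


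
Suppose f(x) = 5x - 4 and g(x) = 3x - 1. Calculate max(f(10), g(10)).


f(10) = 46
g(10) = 29
max = 46

46


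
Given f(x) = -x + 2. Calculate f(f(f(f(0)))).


0


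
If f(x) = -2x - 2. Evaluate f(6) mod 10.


f(6) = -14
-14 mod 10 = 6

6


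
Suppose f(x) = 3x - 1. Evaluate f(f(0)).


f(0) = -1
f(-1) = -4

-4


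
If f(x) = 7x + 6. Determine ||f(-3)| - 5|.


f(-3) = -15
|-15| = 15
|15 - 5| = 10

10


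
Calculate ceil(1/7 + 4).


1/7 = 0.1429
0.1429 + 4 = 4.1429
ceil(4.1429) = 5

5


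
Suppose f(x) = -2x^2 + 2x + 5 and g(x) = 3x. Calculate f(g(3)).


-139


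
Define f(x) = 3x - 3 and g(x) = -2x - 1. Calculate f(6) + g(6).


f(6) = 15
g(6) = -13
Sum = 2

2


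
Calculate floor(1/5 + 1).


1/5 = 0.2
0.2 + 1 = 1.2
floor(1.2) = 1

1


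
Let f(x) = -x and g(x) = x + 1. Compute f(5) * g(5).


f(5) = -5
g(5) = 6
Product = -30

-30


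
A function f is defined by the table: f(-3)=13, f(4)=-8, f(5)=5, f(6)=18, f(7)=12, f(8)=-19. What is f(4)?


Reading from the table at x = 4

-8


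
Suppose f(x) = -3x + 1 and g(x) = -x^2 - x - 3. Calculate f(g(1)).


16


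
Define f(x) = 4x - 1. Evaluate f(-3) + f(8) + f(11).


61


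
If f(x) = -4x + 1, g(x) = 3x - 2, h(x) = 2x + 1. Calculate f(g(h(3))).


-75


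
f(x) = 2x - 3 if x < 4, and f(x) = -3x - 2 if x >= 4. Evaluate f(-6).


-6 satisfies x < 4
f(-6) = -15

-15


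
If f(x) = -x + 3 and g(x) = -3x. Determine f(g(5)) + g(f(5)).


f(g(5)) = 18
g(f(5)) = 6
Sum = 24

24


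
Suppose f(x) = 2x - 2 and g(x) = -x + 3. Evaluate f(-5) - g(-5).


f(-5) = -12
g(-5) = 8
Difference = -20

-20


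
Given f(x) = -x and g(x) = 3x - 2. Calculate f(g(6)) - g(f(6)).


4


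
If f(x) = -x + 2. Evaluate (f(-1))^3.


f(-1) = 3
(3)^3 = 27

27


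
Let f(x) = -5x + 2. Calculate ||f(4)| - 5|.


f(4) = -18
|-18| = 18
|18 - 5| = 13

13


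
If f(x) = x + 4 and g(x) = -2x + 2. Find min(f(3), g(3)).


f(3) = 7
g(3) = -4
min = -4

-4


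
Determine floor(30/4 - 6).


30/4 = 7.5
7.5 - 6 = 1.5
floor(1.5) = 1

1


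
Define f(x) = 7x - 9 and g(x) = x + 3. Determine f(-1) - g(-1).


f(-1) = -16
g(-1) = 2
Difference = -18

-18


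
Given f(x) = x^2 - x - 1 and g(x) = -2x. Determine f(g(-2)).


g(-2) = 4
f(4) = 1*(4)^2 - 1*(4) - 1 = 11

11


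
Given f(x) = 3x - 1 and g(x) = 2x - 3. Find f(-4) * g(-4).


f(-4) = -13
g(-4) = -11
Product = 143

143


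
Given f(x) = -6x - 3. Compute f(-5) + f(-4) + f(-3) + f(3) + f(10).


f(-5) = 27
f(-4) = 21
f(-3) = 15
f(3) = -21
f(10) = -63
Sum = -21

-21


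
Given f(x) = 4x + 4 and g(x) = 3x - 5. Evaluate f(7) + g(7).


f(7) = 32
g(7) = 16
Sum = 48

48


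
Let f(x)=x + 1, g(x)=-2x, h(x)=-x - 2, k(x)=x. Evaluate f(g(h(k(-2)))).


k(-2) = -2
h(-2) = 0
g(0) = 0
f(0) = 1

1


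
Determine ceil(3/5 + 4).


3/5 = 0.6
0.6 + 4 = 4.6
ceil(4.6) = 5

5


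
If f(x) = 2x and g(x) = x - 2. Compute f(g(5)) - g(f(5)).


f(g(5)) = 6
g(f(5)) = 8
Difference = -2

-2


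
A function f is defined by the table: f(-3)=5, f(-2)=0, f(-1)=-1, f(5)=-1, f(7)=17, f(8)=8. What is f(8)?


Reading from the table at x = 8

8


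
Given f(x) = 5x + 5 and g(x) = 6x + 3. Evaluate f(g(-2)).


g(-2) = -9
f(-9) = -40

-40


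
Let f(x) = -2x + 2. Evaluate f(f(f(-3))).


f(-3) = 8
f(8) = -14
f(-14) = 30

30


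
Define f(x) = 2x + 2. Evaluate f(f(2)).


f(2) = 6
f(6) = 14

14


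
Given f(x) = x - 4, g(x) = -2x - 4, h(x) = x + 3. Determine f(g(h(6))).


h(6) = 9
g(9) = -22
f(-22) = -26

-26


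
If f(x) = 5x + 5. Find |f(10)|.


55


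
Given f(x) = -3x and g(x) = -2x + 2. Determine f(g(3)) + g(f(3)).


f(g(3)) = 12
g(f(3)) = 20
Sum = 32

32


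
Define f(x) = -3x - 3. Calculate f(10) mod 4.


f(10) = -33
-33 mod 4 = 3

3


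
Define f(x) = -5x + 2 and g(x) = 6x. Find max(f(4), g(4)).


f(4) = -18
g(4) = 24
max = 24

24


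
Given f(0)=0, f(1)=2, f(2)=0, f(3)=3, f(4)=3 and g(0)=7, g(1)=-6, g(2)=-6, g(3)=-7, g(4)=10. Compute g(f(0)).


f(0) = 0
g(0) = 7

7


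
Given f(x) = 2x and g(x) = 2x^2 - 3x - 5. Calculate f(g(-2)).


18


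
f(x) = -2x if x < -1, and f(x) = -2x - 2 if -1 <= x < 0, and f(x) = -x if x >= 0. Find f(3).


3 satisfies x >= 0
f(3) = -3

-3


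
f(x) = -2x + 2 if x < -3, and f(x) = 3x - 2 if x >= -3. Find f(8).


22


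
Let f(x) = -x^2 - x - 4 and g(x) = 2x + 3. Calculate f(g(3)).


g(3) = 9
f(9) = (-1)*(9)^2 - 1*(9) - 4 = -94

-94


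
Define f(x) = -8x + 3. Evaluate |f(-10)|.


f(-10) = 83
|83| = 83

83


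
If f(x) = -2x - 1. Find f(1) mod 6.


f(1) = -3
-3 mod 6 = 3

3


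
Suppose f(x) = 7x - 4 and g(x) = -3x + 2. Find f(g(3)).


-53


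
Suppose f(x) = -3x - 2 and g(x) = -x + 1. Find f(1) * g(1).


f(1) = -5
g(1) = 0
Product = 0

0


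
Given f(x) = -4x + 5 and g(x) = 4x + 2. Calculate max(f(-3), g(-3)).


f(-3) = 17
g(-3) = -10
max = 17

17


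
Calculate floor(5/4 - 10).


5/4 = 1.25
1.25 - 10 = -8.75
floor(-8.75) = -9

-9


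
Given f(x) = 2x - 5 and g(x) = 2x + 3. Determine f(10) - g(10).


f(10) = 15
g(10) = 23
Difference = -8

-8


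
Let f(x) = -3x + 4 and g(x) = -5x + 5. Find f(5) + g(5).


f(5) = -11
g(5) = -20
Sum = -31

-31


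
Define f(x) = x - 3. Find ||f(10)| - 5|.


f(10) = 7
|7| = 7
|7 - 5| = 2

2


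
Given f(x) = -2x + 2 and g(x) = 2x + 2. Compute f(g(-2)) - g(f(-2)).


f(g(-2)) = 6
g(f(-2)) = 14
Difference = -8

-8


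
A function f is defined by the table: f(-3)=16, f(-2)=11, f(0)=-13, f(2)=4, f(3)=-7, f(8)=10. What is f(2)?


Reading from the table at x = 2

4


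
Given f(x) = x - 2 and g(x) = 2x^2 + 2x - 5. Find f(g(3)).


17


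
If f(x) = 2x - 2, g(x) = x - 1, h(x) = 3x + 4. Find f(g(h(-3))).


h(-3) = -5
g(-5) = -6
f(-6) = -14

-14


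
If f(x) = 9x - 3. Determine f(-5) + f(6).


3


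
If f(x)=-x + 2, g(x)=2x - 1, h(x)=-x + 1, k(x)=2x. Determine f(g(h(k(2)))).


k(2) = 4
h(4) = -3
g(-3) = -7
f(-7) = 9

9


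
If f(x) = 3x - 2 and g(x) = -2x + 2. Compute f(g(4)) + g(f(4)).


f(g(4)) = -20
g(f(4)) = -18
Sum = -38

-38


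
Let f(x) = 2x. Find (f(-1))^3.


-8


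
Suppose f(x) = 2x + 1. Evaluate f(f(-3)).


-9


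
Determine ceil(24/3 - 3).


24/3 = 8
8 - 3 = 5
ceil(5) = 5

5


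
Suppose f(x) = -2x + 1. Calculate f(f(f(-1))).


11


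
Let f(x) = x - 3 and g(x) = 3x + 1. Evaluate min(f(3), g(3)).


f(3) = 0
g(3) = 10
min = 0

0


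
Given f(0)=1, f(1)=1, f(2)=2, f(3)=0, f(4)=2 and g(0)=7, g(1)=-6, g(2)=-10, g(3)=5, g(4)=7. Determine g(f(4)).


f(4) = 2
g(2) = -10

-10


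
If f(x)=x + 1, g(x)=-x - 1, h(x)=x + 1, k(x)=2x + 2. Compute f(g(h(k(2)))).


k(2) = 6
h(6) = 7
g(7) = -8
f(-8) = -7

-7


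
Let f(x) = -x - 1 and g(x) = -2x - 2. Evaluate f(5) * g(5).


f(5) = -6
g(5) = -12
Product = 72

72


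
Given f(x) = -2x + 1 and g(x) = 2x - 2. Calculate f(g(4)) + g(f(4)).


f(g(4)) = -11
g(f(4)) = -16
Sum = -27

-27


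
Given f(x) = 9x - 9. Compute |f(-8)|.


f(-8) = -81
|-81| = 81

81


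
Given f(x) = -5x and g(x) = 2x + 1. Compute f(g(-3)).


g(-3) = -5
f(-5) = 25

25


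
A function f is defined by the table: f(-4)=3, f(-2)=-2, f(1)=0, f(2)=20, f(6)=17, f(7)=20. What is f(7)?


Reading from the table at x = 7

20


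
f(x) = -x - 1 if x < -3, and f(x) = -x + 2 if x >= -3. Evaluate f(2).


2 satisfies x >= -3
f(2) = 0

0


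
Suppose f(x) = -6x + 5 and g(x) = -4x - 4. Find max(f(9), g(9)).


-40


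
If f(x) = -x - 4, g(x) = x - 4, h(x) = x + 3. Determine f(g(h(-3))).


h(-3) = 0
g(0) = -4
f(-4) = 0

0


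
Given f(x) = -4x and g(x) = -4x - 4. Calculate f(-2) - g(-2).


f(-2) = 8
g(-2) = 4
Difference = 4

4


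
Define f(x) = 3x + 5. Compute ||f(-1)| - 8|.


f(-1) = 2
|2| = 2
|2 - 8| = 6

6


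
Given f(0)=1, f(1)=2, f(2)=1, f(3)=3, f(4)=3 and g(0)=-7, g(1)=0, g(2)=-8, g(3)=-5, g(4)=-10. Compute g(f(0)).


f(0) = 1
g(1) = 0

0


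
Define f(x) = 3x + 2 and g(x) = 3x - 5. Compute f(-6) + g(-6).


f(-6) = -16
g(-6) = -23
Sum = -39

-39


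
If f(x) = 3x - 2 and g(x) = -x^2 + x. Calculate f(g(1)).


g(1) = 0
f(0) = -2

-2


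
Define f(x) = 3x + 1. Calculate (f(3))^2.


f(3) = 10
(10)^2 = 100

100


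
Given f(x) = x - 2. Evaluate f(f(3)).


f(3) = 1
f(1) = -1

-1


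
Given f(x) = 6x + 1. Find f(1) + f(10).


f(1) = 7
f(10) = 61
Sum = 68

68


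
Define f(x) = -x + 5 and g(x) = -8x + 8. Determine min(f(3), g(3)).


-16


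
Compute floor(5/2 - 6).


5/2 = 2.5
2.5 - 6 = -3.5
floor(-3.5) = -4

-4


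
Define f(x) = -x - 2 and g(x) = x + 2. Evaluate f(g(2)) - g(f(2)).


f(g(2)) = -6
g(f(2)) = -2
Difference = -4

-4


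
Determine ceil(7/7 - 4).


7/7 = 1
1 - 4 = -3
ceil(-3) = -3

-3


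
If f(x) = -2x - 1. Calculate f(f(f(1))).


f(1) = -3
f(-3) = 5
f(5) = -11

-11


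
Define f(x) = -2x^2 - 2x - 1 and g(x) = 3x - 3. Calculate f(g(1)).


g(1) = 0
f(0) = (-2)*(0)^2 - 2*(0) - 1 = -1

-1


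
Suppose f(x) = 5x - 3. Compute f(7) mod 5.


f(7) = 32
32 mod 5 = 2

2


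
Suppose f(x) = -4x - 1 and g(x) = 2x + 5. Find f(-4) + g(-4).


f(-4) = 15
g(-4) = -3
Sum = 12

12


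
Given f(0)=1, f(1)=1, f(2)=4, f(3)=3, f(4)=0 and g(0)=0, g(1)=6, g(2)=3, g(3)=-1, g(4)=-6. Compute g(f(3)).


f(3) = 3
g(3) = -1

-1


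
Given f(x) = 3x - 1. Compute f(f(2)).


f(2) = 5
f(5) = 14

14


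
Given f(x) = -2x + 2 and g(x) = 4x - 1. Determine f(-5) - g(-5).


f(-5) = 12
g(-5) = -21
Difference = 33

33


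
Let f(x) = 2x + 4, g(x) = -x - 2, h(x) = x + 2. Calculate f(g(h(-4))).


h(-4) = -2
g(-2) = 0
f(0) = 4

4


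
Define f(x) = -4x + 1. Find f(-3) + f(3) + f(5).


f(-3) = 13
f(3) = -11
f(5) = -19
Sum = -17

-17


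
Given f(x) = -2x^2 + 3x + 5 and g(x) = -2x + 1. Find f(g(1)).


g(1) = -1
f(-1) = (-2)*(-1)^2 + 3*(-1) + 5 = 0

0


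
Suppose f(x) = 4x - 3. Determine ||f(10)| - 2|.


f(10) = 37
|37| = 37
|37 - 2| = 35

35


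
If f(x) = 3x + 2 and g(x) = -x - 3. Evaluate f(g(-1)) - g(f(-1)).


-2


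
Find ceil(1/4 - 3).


1/4 = 0.25
0.25 - 3 = -2.75
ceil(-2.75) = -2

-2


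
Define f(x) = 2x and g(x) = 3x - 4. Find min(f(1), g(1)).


f(1) = 2
g(1) = -1
min = -1

-1


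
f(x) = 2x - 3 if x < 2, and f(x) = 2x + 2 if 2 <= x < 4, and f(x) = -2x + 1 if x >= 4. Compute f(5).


5 satisfies x >= 4
f(5) = -9

-9


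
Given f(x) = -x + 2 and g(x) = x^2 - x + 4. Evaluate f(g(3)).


g(3) = 10
f(10) = -8

-8


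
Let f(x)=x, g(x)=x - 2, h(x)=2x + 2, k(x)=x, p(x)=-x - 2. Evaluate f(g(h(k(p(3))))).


p(3) = -5
k(-5) = -5
h(-5) = -8
g(-8) = -10
f(-10) = -10

-10


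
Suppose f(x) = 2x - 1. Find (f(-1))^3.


f(-1) = -3
(-3)^3 = -27

-27


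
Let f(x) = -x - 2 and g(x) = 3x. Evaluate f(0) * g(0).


f(0) = -2
g(0) = 0
Product = 0

0


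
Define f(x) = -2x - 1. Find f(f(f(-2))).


f(-2) = 3
f(3) = -7
f(-7) = 13

13


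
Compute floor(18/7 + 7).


18/7 = 2.5714
2.5714 + 7 = 9.5714
floor(9.5714) = 9

9


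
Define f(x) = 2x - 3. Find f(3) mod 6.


f(3) = 3
3 mod 6 = 3

3


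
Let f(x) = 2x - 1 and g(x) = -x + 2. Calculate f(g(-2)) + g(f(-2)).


f(g(-2)) = 7
g(f(-2)) = 7
Sum = 14

14


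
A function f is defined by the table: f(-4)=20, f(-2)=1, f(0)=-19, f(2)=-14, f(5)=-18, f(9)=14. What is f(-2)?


Reading from the table at x = -2

1


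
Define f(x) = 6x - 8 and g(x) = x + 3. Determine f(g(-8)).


g(-8) = -5
f(-5) = -38

-38


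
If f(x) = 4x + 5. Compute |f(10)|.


f(10) = 45
|45| = 45

45


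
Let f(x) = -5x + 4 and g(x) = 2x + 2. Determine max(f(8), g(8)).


f(8) = -36
g(8) = 18
max = 18

18


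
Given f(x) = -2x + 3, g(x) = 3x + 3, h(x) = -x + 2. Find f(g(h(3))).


3


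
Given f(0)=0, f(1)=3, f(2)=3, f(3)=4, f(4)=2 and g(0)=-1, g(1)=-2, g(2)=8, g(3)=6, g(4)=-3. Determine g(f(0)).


-1


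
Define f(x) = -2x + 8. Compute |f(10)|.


f(10) = -12
|-12| = 12

12


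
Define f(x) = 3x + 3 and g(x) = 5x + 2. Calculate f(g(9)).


g(9) = 47
f(47) = 144

144


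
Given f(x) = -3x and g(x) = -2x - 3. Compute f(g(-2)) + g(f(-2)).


-18


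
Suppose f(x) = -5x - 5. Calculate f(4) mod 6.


f(4) = -25
-25 mod 6 = 5

5


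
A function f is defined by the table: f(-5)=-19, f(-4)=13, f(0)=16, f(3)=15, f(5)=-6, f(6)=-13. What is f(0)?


Reading from the table at x = 0

16


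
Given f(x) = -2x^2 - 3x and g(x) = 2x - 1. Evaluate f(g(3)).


g(3) = 5
f(5) = (-2)*(5)^2 - 3*(5) = -65

-65


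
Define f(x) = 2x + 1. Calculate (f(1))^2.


f(1) = 3
(3)^2 = 9

9


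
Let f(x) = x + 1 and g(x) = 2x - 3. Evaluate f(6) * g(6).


f(6) = 7
g(6) = 9
Product = 63

63


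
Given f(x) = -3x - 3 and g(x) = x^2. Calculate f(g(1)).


g(1) = 1
f(1) = -6

-6


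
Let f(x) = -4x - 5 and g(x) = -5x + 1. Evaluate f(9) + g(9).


f(9) = -41
g(9) = -44
Sum = -85

-85


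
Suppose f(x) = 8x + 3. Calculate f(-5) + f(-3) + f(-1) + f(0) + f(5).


f(-5) = -37
f(-3) = -21
f(-1) = -5
f(0) = 3
f(5) = 43
Sum = -17

-17


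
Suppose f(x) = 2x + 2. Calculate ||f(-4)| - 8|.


f(-4) = -6
|-6| = 6
|6 - 8| = 2

2


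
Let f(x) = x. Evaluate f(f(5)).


f(5) = 5
f(5) = 5

5


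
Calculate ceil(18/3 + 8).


18/3 = 6
6 + 8 = 14
ceil(14) = 14

14


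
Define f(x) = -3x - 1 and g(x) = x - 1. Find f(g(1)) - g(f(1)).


f(g(1)) = -1
g(f(1)) = -5
Difference = 4

4
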